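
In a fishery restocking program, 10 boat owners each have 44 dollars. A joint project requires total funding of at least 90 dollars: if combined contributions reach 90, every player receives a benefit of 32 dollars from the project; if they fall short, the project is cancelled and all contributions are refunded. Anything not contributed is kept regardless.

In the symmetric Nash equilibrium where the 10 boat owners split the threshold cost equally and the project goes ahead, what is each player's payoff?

Equal share of the threshold: 90/10 = 9.
At this profile no one gains by cutting their contribution: any cut drops the total below 90, the project is cancelled, contributions are refunded, and the deviator ends with 44, which is less than 44 − 9 + 32 = 67. Contributing more than 9 just wastes the excess. So contributing exactly 9 is a best response.
Each player's payoff: 44 − 9 + 32 = 67.

67 dollars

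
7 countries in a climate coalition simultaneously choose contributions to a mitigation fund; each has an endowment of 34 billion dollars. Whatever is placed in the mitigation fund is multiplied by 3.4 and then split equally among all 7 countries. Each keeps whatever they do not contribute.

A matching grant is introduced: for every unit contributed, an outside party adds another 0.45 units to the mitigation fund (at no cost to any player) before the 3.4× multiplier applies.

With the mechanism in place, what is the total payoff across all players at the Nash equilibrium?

238.00 billion dollars

Even with the mechanism, each unit contributed returns only 3.4 × 1.45 / 7 = 0.7043 per unit of net cost, so contributing nothing is still dominant.
Everyone keeps their endowment and the group total is 7 × 34 = 238.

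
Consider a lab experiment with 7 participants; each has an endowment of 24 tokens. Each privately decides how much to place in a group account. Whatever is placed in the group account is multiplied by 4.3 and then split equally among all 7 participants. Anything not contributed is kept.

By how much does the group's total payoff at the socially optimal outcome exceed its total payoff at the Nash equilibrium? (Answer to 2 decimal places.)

554.40 tokens

Each contributed unit returns 4.3/7 = 0.6143 to its contributor — below 1 — so contributing 0 is dominant for every player. At the Nash equilibrium everyone keeps their 24, and the group total is 7 × 24 = 168.
Each contributed unit returns 4.300 to the group as a whole (0.6143 to each of 7 players), which exceeds 1, so the social optimum is full contribution: group total = 4.300 × 168 = 722.40.
Efficiency loss = 722.40 − 168 = 554.40.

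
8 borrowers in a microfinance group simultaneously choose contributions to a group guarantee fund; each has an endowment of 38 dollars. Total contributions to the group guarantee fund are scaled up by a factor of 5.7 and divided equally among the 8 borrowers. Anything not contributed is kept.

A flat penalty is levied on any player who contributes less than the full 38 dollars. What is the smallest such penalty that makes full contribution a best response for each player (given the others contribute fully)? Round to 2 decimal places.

10.93 dollars

Given the others contribute fully, the best deviation is to contribute 0 (any partial contribution still incurs the fine and gives up units whose private return 0.7125 is below 1).
Deviating from 38 to 0 saves 38 dollars but forfeits the deviator's share of the drop in the group guarantee fund: 5.7/8 × 38 = 27.07.
So the deviation gain is 38 − 27.07 = 10.93, and the fine must be at least 10.93 dollars to wipe it out.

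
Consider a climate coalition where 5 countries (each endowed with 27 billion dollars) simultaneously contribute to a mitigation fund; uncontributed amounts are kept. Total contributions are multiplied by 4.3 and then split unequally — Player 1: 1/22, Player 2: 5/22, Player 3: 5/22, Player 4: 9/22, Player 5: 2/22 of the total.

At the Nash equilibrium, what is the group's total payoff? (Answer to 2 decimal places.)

224.10 billion dollars

For player j, contributing a unit is worthwhile iff 4.3 × (j's share) ≥ 1, i.e. iff j's share is at least 0.2326.
Only Player 4 (9/22) clears that bar, contributing 27; the remaining 4 contribute 0. Total contributed: 27.
The mitigation fund pays out 4.3 × 27 = 116.10 in total (split across the unequal shares, but the aggregate is all that matters for the group sum).
The 4 free-riders keep 27 each, adding 108. Group total = 108 + 116.10 = 224.10.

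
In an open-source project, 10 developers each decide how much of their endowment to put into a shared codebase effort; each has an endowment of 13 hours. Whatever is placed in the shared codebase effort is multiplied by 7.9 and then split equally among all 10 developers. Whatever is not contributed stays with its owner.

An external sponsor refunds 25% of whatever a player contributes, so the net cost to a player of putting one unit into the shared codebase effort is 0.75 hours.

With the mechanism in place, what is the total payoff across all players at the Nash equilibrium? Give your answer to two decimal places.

1059.50 hours

The effective private return per unit is now (7.9/10) / 0.75 = 1.0533 > 1, so every player's dominant strategy flips to full contribution.
At the Nash equilibrium everyone contributes 13. Group total payoff = 10 × (13 × 0.25 + 7.9 × 13) = 1059.50.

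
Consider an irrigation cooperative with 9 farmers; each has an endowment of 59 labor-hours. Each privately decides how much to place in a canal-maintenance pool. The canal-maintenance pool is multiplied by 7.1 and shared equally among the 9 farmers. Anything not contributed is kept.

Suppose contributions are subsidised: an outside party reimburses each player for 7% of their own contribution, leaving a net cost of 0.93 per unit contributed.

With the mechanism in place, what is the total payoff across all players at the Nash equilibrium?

531.00 labor-hours

With the mechanism, a contributed unit returns (7.1/9) / 0.93 = 0.8483 per unit of net cost — still below 1 — so contributing 0 remains dominant for every player.
At the Nash equilibrium no one contributes; group total payoff = 9 × 59 = 531.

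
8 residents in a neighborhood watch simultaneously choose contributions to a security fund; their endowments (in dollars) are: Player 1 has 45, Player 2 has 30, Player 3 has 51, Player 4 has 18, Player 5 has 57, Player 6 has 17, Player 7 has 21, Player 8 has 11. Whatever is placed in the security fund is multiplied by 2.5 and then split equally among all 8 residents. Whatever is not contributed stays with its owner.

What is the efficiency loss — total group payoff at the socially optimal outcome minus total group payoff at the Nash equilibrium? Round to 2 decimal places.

375.00 dollars

The private return per contributed unit is 2.5/8 = 0.3125 < 1 for every player regardless of endowment, so the Nash equilibrium is zero contribution and the group total is Σ E_j = 45 + 30 + 51 + 18 + 57 + 17 + 21 + 11 = 250.
Each contributed unit returns 2.500 to the group, so the social optimum is full contribution by everyone: group total = 2.500 × 250 = 625.00.
Efficiency loss = (2.500 − 1) × 250 = 375.00.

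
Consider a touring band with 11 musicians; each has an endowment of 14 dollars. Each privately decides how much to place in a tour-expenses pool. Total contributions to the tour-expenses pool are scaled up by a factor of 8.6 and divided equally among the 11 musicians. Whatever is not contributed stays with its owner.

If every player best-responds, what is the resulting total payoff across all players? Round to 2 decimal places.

154.00 dollars

Each contributed unit returns 8.6/11 = 0.7818 to its contributor — below 1 — so contributing 0 is dominant for every player. At the Nash equilibrium everyone keeps their 14, and the group total is 11 × 14 = 154.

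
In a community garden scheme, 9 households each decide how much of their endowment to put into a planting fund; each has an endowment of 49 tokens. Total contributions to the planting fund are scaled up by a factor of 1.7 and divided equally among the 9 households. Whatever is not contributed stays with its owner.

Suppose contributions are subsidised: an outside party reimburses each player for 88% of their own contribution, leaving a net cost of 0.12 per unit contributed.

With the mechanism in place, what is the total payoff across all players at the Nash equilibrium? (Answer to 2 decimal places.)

1137.78 tokens

The effective private return per unit is now (1.7/9) / 0.12 = 1.5741 > 1, so every player's dominant strategy flips to full contribution.
At the Nash equilibrium everyone contributes 49. Group total payoff = 9 × (49 × 0.88 + 1.7 × 49) = 1137.78.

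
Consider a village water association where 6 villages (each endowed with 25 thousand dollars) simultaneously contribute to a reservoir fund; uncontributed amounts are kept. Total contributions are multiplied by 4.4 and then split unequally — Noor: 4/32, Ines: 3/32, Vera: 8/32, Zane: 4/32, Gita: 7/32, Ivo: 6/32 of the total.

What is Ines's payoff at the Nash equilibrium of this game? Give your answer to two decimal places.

For player j, contributing a unit is worthwhile iff 4.4 × (j's share) ≥ 1, i.e. iff j's share is at least 0.2273.
Vera alone (share 8/32) is above the threshold, contributing 25; the remaining 5 contribute 0. Total contributed: 25.
Ines keeps 25 and receives 4.4 × 25 × 3/32 = 10.31 from the reservoir fund, for a payoff of 35.31.

35.31 thousand dollars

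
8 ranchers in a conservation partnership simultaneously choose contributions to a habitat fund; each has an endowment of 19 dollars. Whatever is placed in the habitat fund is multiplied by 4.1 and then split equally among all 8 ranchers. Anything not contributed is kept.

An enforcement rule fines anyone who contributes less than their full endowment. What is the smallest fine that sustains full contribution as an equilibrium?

Given the others contribute fully, the best deviation is to contribute 0 (any partial contribution still incurs the fine and gives up units whose private return 0.5125 is below 1).
Deviating from 19 to 0 saves 19 dollars but forfeits the deviator's share of the drop in the habitat fund: 4.1/8 × 19 = 9.74.
So the deviation gain is 19 − 9.74 = 9.26, and the fine must be at least 9.26 dollars to wipe it out.

9.26 dollars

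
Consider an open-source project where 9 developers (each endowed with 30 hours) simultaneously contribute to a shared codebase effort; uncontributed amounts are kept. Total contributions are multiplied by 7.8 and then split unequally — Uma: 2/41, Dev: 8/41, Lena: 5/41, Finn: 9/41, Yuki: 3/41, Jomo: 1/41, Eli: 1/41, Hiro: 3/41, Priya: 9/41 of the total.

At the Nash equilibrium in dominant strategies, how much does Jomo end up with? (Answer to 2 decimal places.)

Each unit j contributes comes back to j as 7.8 × (j's share), so j prefers to contribute only if that share exceeds 1/7.8 = 0.1282; otherwise keeping the unit dominates.
Dev, Finn and Priya clear that bar, contributing 30 each; the remaining 6 contribute 0. Total contributed: 90.
Jomo keeps 30 and receives 7.8 × 90 × 1/41 = 17.12 from the shared codebase effort, for a payoff of 47.12.

47.12 hours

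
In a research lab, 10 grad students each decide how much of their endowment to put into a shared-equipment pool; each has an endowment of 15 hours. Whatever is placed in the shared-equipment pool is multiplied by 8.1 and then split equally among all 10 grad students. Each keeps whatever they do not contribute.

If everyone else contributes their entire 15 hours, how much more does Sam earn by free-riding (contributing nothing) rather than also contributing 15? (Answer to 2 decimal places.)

2.85 hours

Switching from a contribution of 15 to 0 lets Sam keep an extra 15 hours, but lowers the shared-equipment pool by 15, which costs Sam their own share of that drop: 8.1/10 × 15 = 12.15.
Net gain = 15 − 12.15 = 2.85. The private return per contributed unit (0.8100) is below 1, so free-riding is indeed the best response regardless of what the others do.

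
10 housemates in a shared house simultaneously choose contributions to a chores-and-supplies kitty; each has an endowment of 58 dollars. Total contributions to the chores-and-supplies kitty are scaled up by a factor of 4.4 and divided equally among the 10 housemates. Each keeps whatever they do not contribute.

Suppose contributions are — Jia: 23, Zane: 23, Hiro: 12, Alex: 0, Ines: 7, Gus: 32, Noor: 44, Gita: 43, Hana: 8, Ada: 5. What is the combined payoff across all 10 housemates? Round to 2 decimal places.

1249.80 dollars

Total contributed: 23 + 23 + 12 + 0 + 7 + 32 + 44 + 43 + 8 + 5 = 197; total kept: 10 × 58 − 197 = 383.
The chores-and-supplies kitty pays out 4.4 × 197 = 866.80 in aggregate.
Group total = 383 + 866.80 = 1249.80.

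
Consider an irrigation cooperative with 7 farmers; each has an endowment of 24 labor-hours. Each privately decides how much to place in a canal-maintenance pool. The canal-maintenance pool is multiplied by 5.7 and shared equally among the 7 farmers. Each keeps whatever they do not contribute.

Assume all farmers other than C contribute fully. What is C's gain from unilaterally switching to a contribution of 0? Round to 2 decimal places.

4.46 labor-hours

Switching from a contribution of 24 to 0 lets C keep an extra 24 labor-hours, but lowers the canal-maintenance pool by 24, which costs C their own share of that drop: 5.7/7 × 24 = 19.54.
Net gain = 24 − 19.54 = 4.46. The private return per contributed unit (0.8143) is below 1, so free-riding is indeed the best response regardless of what the others do.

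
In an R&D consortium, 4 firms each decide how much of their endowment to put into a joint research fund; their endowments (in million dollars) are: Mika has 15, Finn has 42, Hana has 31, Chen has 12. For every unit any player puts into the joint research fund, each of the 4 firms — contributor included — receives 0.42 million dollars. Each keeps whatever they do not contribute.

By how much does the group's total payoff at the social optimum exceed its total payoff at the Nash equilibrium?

The private return per contributed unit is 0.42 < 1 for everyone, so the Nash equilibrium is zero contribution and the group total is Σ E_j = 15 + 42 + 31 + 12 = 100.
Each contributed unit returns 1.680 to the group, so the social optimum is full contribution by everyone: group total = 1.680 × 100 = 168.00.
Efficiency loss = (1.680 − 1) × 100 = 68.00.

68.00 million dollars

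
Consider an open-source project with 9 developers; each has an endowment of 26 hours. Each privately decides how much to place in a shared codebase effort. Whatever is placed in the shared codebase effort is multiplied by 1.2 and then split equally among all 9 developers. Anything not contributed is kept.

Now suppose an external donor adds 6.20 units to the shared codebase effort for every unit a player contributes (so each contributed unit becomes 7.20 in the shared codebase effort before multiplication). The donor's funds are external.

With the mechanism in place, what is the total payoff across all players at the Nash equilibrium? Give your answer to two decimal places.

234.00 hours

The effective private return is 1.2 × 7.20 / 9 = 0.9600, which is still under 1, so the mechanism doesn't change anyone's dominant strategy: zero contribution.
At the Nash equilibrium no one contributes; group total payoff = 9 × 26 = 234.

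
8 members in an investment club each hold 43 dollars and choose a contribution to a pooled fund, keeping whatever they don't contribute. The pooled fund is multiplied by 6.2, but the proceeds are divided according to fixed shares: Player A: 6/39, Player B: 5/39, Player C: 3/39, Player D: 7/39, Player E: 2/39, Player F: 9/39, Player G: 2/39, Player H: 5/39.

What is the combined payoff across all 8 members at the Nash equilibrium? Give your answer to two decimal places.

791.20 dollars

A player with share s gets back 6.2·s per unit contributed, so full contribution is dominant for anyone with s > 1/6.2 = 0.1613 and zero contribution is dominant for anyone below.
The shares above 0.1613 belong to Player D and Player F, contributing 43 each; the remaining 6 contribute 0. Total contributed: 86.
The pooled fund pays out 6.2 × 86 = 533.20 in total (split across the unequal shares, but the aggregate is all that matters for the group sum).
The 6 free-riders keep 43 each, adding 258. Group total = 258 + 533.20 = 791.20.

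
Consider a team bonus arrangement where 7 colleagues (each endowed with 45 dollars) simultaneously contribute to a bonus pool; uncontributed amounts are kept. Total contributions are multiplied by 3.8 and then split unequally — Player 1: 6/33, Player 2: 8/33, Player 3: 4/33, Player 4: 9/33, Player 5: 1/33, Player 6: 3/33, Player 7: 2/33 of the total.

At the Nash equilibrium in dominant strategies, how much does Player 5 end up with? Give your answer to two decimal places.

Each unit j contributes comes back to j as 3.8 × (j's share), so j prefers to contribute only if that share exceeds 1/3.8 = 0.2632; otherwise keeping the unit dominates.
Only Player 4 (9/33) clears that bar, contributing 45; the remaining 6 contribute 0. Total contributed: 45.
Player 5 keeps 45 and receives 3.8 × 45 × 1/33 = 5.18 from the bonus pool, for a payoff of 50.18.

50.18 dollars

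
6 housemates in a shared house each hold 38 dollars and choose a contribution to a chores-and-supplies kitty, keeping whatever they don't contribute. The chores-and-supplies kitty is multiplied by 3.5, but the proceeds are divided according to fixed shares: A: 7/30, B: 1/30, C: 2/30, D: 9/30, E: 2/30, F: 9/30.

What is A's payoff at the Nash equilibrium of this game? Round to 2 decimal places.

100.07 dollars

A player with share s gets back 3.5·s per unit contributed, so full contribution is dominant for anyone with s > 1/3.5 = 0.2857 and zero contribution is dominant for anyone below.
D and F clear that bar, contributing 38 each; the remaining 4 contribute 0. Total contributed: 76.
A keeps 38 and receives 3.5 × 76 × 7/30 = 62.07 from the chores-and-supplies kitty, for a payoff of 100.07.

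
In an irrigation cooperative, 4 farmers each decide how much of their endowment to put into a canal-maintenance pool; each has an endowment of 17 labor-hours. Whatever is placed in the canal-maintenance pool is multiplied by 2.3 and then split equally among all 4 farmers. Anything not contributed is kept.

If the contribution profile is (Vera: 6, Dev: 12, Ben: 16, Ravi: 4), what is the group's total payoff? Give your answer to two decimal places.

117.40 labor-hours

Total contributed: 6 + 12 + 16 + 4 = 38; total kept: 4 × 17 − 38 = 30.
The canal-maintenance pool pays out 2.3 × 38 = 87.40 in aggregate.
Group total = 30 + 87.40 = 117.40.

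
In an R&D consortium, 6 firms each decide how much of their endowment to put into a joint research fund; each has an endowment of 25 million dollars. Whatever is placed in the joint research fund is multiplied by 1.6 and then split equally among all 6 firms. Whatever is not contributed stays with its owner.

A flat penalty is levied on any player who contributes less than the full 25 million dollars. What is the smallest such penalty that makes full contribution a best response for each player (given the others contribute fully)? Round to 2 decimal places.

18.33 million dollars

Given the others contribute fully, the best deviation is to contribute 0 (any partial contribution still incurs the fine and gives up units whose private return 0.2667 is below 1).
Deviating from 25 to 0 saves 25 million dollars but forfeits the deviator's share of the drop in the joint research fund: 1.6/6 × 25 = 6.67.
So the deviation gain is 25 − 6.67 = 18.33, and the fine must be at least 18.33 million dollars to wipe it out.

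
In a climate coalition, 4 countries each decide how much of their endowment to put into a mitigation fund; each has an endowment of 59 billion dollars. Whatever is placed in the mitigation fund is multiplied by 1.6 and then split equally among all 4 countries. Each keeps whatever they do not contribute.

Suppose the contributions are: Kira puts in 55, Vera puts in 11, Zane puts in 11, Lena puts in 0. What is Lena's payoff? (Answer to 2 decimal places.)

89.80 billion dollars

Total contributed: 55 + 11 + 11 + 0 = 77.
Each receives 1.6 × 77 / 4 = 30.80 from the mitigation fund.
Lena keeps 59 − 0 = 59, so Lena's payoff is 59 + 30.80 = 89.80.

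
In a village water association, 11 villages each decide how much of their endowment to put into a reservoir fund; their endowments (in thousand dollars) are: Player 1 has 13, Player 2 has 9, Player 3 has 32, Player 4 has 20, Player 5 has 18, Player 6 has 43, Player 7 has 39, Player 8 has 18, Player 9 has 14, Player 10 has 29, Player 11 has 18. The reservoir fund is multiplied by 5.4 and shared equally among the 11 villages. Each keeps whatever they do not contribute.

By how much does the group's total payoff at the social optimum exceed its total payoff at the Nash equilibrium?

1113.20 thousand dollars

The private return per contributed unit is 5.4/11 = 0.4909 < 1 for every player regardless of endowment, so the Nash equilibrium is zero contribution and the group total is Σ E_j = 13 + 9 + 32 + 20 + 18 + 43 + 39 + 18 + 14 + 29 + 18 = 253.
Each contributed unit returns 5.400 to the group, so the social optimum is full contribution by everyone: group total = 5.400 × 253 = 1366.20.
Efficiency loss = (5.400 − 1) × 253 = 1113.20.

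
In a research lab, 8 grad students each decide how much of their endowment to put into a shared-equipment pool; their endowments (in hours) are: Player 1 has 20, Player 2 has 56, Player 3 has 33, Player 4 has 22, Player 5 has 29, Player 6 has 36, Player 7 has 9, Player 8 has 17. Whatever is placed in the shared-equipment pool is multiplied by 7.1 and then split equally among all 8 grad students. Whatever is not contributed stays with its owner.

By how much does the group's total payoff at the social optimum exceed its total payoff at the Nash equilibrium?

The private return per contributed unit is 7.1/8 = 0.8875 < 1 for every player regardless of endowment, so the Nash equilibrium is zero contribution and the group total is Σ E_j = 20 + 56 + 33 + 22 + 29 + 36 + 9 + 17 = 222.
Each contributed unit returns 7.100 to the group, so the social optimum is full contribution by everyone: group total = 7.100 × 222 = 1576.20.
Efficiency loss = (7.100 − 1) × 222 = 1354.20.

1354.20 hours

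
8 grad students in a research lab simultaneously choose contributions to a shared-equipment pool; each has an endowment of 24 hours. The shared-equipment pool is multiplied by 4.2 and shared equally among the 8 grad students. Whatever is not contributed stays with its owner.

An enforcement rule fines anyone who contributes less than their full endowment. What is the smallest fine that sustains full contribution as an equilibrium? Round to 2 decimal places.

Given the others contribute fully, the best deviation is to contribute 0 (any partial contribution still incurs the fine and gives up units whose private return 0.5250 is below 1).
Deviating from 24 to 0 saves 24 hours but forfeits the deviator's share of the drop in the shared-equipment pool: 4.2/8 × 24 = 12.60.
So the deviation gain is 24 − 12.60 = 11.40, and the fine must be at least 11.40 hours to wipe it out.

11.40 hours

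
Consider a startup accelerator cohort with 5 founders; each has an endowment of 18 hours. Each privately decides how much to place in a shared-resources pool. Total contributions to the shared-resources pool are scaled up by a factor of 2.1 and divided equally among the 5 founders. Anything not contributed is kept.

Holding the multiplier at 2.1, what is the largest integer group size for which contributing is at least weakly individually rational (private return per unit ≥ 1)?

Private return per unit is 2.1/(group size), which is ≥ 1 whenever the group size is ≤ 2.1.
The largest such integer is 2.

2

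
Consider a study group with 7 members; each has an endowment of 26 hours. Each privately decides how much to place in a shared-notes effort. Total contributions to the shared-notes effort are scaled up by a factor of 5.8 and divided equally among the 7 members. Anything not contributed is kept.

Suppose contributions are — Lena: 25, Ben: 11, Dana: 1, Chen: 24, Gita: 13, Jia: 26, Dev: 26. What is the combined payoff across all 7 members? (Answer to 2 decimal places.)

786.80 hours

Total contributed: 25 + 11 + 1 + 24 + 13 + 26 + 26 = 126; total kept: 7 × 26 − 126 = 56.
The shared-notes effort pays out 5.8 × 126 = 730.80 in aggregate.
Group total = 56 + 730.80 = 786.80.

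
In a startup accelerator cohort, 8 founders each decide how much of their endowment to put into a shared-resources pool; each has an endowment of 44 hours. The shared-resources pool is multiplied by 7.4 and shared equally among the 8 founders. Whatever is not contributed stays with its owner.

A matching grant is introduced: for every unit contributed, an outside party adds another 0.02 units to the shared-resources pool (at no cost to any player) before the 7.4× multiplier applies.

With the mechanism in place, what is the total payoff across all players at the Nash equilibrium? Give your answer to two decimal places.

352.00 hours

With the mechanism, a contributed unit returns 7.4 × 1.02 / 8 = 0.9435 per unit of net cost — still below 1 — so contributing 0 remains dominant for every player.
Everyone keeps their endowment and the group total is 8 × 44 = 352.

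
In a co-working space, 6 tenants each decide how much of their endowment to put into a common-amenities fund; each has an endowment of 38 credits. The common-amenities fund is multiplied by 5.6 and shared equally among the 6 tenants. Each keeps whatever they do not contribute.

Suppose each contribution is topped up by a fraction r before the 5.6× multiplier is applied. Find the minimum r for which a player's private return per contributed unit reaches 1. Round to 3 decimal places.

With matching at rate r, one contributed unit becomes (1 + r) in the common-amenities fund and returns 5.6 × (1 + r) / 6 to the contributor.
Setting this equal to 1: 1 + r = 6/5.6 = 1.0714.
So the minimum matching rate is r = 1.0714 − 1 = 0.071.

0.071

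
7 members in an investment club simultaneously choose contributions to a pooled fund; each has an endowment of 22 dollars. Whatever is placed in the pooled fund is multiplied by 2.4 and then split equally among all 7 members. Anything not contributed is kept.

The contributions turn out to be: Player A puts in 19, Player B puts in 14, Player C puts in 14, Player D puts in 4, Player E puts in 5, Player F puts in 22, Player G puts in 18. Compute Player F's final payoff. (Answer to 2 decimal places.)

Total contributed: 19 + 14 + 14 + 4 + 5 + 22 + 18 = 96.
Each receives 2.4 × 96 / 7 = 32.91 from the pooled fund.
Player F keeps 22 − 22 = 0, so Player F's payoff is 0 + 32.91 = 32.91.

32.91 dollars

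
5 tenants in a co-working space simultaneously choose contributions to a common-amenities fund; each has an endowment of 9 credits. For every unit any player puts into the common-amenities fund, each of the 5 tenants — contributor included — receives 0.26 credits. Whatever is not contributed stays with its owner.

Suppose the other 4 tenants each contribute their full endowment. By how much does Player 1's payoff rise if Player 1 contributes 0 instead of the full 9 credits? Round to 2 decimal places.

Switching from a contribution of 9 to 0 lets Player 1 keep an extra 9 credits, but lowers the common-amenities fund by 9, which costs Player 1 their own share of that drop: 0.26 × 9 = 2.34.
Net gain = 9 − 2.34 = 6.66. The private return per contributed unit (0.26) is below 1, so free-riding is indeed the best response regardless of what the others do.

6.66 credits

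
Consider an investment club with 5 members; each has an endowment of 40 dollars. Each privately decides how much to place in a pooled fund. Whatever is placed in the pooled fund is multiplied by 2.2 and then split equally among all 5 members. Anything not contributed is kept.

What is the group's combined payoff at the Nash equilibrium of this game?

Each contributed unit returns 2.2/5 = 0.4400 to its contributor — below 1 — so contributing 0 is dominant for every player. At the Nash equilibrium everyone keeps their 40, and the group total is 5 × 40 = 200.

200.00 dollars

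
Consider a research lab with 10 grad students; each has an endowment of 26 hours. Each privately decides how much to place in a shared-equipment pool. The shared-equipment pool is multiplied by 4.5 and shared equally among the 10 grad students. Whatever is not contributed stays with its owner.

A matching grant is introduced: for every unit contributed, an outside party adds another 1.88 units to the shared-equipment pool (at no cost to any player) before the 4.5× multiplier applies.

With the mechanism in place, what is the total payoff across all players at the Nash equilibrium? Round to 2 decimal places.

3369.60 hours

The effective private return per unit is now 4.5 × 2.88 / 10 = 1.2960 > 1, so every player's dominant strategy flips to full contribution.
So the Nash equilibrium is full contribution by all 10; the group earns 4.5 × 2.88 × 260 = 3369.60.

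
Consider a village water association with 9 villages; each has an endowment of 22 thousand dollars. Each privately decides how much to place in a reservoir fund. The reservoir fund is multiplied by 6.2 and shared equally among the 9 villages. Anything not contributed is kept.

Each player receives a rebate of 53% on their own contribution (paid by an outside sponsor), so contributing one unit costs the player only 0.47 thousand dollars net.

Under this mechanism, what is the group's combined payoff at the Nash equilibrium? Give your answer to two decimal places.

1332.54 thousand dollars

Under the mechanism each unit contributed yields (6.2/9) / 0.47 = 1.4657 back to its contributor per unit of net cost, which exceeds 1, making full contribution the dominant choice for everyone.
So the Nash equilibrium is full contribution by all 9; the group earns 9 × (22 × 0.53 + 6.2 × 22) = 1332.54.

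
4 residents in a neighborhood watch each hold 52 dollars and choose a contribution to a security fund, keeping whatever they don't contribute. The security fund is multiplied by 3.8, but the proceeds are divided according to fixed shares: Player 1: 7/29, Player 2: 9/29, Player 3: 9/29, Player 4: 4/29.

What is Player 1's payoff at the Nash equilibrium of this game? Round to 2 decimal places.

147.39 dollars

For player j, contributing a unit is worthwhile iff 3.8 × (j's share) ≥ 1, i.e. iff j's share is at least 0.2632.
Player 2 and Player 3 clear that bar, contributing 52 each; the remaining 2 contribute 0. Total contributed: 104.
Player 1 keeps 52 and receives 3.8 × 104 × 7/29 = 95.39 from the security fund, for a payoff of 147.39.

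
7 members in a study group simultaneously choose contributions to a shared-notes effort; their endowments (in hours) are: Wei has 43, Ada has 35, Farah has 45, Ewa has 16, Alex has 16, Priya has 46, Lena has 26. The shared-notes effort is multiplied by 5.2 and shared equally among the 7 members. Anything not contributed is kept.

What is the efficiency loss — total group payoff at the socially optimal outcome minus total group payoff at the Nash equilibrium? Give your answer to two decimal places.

953.40 hours

The private return per contributed unit is 5.2/7 = 0.7429 < 1 for every player regardless of endowment, so the Nash equilibrium is zero contribution and the group total is Σ E_j = 43 + 35 + 45 + 16 + 16 + 46 + 26 = 227.
Each contributed unit returns 5.200 to the group, so the social optimum is full contribution by everyone: group total = 5.200 × 227 = 1180.40.
Efficiency loss = (5.200 − 1) × 227 = 953.40.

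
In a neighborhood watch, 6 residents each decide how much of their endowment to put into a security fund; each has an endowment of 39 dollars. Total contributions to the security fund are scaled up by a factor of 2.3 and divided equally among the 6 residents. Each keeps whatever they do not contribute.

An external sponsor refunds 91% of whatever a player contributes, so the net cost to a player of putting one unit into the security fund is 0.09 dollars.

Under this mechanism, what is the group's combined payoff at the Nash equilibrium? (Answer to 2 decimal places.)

The effective private return per unit is now (2.3/6) / 0.09 = 4.2593 > 1, so every player's dominant strategy flips to full contribution.
At the Nash equilibrium everyone contributes 39. Group total payoff = 6 × (39 × 0.91 + 2.3 × 39) = 751.14.

751.14 dollars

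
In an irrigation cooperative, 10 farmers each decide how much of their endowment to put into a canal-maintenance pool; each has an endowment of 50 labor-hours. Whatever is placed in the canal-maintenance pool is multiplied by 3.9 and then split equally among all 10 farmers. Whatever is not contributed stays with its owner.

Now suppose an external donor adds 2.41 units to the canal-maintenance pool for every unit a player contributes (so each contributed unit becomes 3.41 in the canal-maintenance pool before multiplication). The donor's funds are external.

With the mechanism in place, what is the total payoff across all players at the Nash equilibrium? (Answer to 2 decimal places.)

Under the mechanism each unit contributed yields 3.9 × 3.41 / 10 = 1.3299 back to its contributor per unit of net cost, which exceeds 1, making full contribution the dominant choice for everyone.
At the Nash equilibrium everyone contributes 50. Group total payoff = 3.9 × 3.41 × 500 = 6649.50.

6649.50 labor-hours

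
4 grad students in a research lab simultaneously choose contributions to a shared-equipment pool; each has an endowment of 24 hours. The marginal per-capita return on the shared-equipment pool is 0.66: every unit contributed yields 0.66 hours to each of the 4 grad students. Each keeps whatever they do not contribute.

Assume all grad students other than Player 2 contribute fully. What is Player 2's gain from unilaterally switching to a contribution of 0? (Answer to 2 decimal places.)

Switching from a contribution of 24 to 0 lets Player 2 keep an extra 24 hours, but lowers the shared-equipment pool by 24, which costs Player 2 their own share of that drop: 0.66 × 24 = 15.84.
Net gain = 24 − 15.84 = 8.16. The private return per contributed unit (0.66) is below 1, so free-riding is indeed the best response regardless of what the others do.

8.16 hours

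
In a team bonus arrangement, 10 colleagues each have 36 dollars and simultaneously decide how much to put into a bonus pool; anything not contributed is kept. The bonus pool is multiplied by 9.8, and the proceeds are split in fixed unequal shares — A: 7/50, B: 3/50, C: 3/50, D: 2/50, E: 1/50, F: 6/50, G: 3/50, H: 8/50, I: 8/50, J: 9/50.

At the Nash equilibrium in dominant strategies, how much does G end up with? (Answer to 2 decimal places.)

Player j's private return per contributed unit is 9.8 × (j's share). Contributing is weakly dominant for j when that share is at least 1/9.8 = 0.1020, and contributing 0 is dominant otherwise.
The shares above 0.1020 belong to A, F, H, I and J, contributing 36 each; the remaining 5 contribute 0. Total contributed: 180.
G keeps 36 and receives 9.8 × 180 × 3/50 = 105.84 from the bonus pool, for a payoff of 141.84.

141.84 dollars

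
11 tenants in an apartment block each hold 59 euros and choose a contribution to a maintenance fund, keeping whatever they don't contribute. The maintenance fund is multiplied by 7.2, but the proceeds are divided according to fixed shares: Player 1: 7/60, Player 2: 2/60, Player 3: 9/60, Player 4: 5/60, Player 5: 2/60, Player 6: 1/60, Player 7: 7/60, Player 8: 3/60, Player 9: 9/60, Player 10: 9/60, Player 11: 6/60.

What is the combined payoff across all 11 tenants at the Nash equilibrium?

Each unit j contributes comes back to j as 7.2 × (j's share), so j prefers to contribute only if that share exceeds 1/7.2 = 0.1389; otherwise keeping the unit dominates.
The shares above 0.1389 belong to Player 3, Player 9 and Player 10, contributing 59 each; the remaining 8 contribute 0. Total contributed: 177.
The maintenance fund pays out 7.2 × 177 = 1274.40 in total (split across the unequal shares, but the aggregate is all that matters for the group sum).
The 8 free-riders keep 59 each, adding 472. Group total = 472 + 1274.40 = 1746.40.

1746.40 euros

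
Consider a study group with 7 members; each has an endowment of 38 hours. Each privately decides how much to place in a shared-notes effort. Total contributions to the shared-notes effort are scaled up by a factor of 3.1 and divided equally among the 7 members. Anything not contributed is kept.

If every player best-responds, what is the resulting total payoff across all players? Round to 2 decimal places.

Each contributed unit returns 3.1/7 = 0.4429 to its contributor — below 1 — so contributing 0 is dominant for every player. At the Nash equilibrium everyone keeps their 38, and the group total is 7 × 38 = 266.

266.00 hours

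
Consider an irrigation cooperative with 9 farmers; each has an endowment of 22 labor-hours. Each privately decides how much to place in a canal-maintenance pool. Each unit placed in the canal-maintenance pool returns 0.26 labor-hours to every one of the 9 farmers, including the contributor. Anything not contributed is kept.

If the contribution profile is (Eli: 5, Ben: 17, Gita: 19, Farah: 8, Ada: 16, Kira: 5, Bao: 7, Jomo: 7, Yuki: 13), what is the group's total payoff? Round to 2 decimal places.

327.98 labor-hours

Total contributed: 5 + 17 + 19 + 8 + 16 + 5 + 7 + 7 + 13 = 97; total kept: 9 × 22 − 97 = 101.
The canal-maintenance pool pays out 0.26 × 9 × 97 = 226.98 in aggregate.
Group total = 101 + 226.98 = 327.98.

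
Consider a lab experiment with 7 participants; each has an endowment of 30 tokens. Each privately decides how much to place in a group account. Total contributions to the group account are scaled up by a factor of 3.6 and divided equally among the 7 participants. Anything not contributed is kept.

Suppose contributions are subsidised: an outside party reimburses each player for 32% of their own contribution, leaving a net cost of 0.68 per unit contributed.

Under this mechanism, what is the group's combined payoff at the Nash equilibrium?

With the mechanism, a contributed unit returns (3.6/7) / 0.68 = 0.7563 per unit of net cost — still below 1 — so contributing 0 remains dominant for every player.
At the Nash equilibrium no one contributes; group total payoff = 7 × 30 = 210.

210.00 tokens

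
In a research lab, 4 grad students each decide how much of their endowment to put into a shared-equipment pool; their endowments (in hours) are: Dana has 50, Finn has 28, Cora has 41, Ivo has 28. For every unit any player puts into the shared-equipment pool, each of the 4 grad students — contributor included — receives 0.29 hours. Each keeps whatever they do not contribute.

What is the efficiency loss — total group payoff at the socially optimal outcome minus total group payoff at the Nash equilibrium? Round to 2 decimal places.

The private return per contributed unit is 0.29 < 1 for everyone, so the Nash equilibrium is zero contribution and the group total is Σ E_j = 50 + 28 + 41 + 28 = 147.
Each contributed unit returns 1.160 to the group, so the social optimum is full contribution by everyone: group total = 1.160 × 147 = 170.52.
Efficiency loss = (1.160 − 1) × 147 = 23.52.

23.52 hours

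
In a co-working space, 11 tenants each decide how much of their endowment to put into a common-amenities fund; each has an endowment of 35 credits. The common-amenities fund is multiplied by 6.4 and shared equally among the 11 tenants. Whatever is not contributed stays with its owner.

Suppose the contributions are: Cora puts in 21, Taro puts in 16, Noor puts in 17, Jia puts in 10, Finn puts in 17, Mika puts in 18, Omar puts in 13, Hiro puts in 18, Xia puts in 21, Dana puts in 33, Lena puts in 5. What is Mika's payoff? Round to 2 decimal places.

Total contributed: 21 + 16 + 17 + 10 + 17 + 18 + 13 + 18 + 21 + 33 + 5 = 189.
Each receives 6.4 × 189 / 11 = 109.96 from the common-amenities fund.
Mika keeps 35 − 18 = 17, so Mika's payoff is 17 + 109.96 = 126.96.

126.96 credits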